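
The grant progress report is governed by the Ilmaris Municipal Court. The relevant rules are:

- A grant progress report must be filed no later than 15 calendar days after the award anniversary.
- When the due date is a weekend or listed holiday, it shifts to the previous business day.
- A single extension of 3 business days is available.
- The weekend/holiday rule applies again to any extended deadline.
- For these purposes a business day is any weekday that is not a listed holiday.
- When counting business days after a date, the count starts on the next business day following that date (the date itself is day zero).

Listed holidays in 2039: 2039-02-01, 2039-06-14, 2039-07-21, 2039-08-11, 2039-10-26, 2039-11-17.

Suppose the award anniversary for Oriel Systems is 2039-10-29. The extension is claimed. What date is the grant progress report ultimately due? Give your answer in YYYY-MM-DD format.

Trigger date 2039-10-29 + 15 calendar days = 2039-11-13.
Because 2039-11-13 is a Sunday, the deadline becomes 2039-11-11 (Friday).
Counting 3 further business days from 2039-11-11 reaches 2039-11-16.
Since 2039-11-16 is a Wednesday and not a holiday, the date is unchanged.
Final deadline: 2039-11-16.

2039-11-16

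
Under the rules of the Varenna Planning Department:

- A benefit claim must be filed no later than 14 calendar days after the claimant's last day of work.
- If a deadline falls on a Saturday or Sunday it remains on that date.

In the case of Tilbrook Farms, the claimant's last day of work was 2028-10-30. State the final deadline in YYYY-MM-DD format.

2028-11-13

Adding 14 calendar days to 2028-10-30 gives 2028-11-13.
No adjustment is made for weekends or holidays, so 2028-11-13 stands.
So the filing is due 2028-11-13.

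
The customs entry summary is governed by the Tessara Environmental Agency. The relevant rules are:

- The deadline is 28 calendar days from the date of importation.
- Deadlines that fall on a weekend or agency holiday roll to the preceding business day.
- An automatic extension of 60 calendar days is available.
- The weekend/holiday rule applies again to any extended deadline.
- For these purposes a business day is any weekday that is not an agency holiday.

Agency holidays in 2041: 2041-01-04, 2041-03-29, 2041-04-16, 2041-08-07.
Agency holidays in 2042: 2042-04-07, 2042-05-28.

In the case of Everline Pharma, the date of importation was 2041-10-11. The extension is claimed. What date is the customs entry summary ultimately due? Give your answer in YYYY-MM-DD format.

2042-01-07

From 2041-10-11, 28 calendar days later is 2041-11-08.
2041-11-08 falls on a Friday, which is a business day, so no adjustment is needed.
Applying the 60-calendar-day extension: 2041-11-08 + 60 days = 2042-01-07.
2042-01-07 falls on a Tuesday, which is a business day, so no adjustment is needed.
The final due date is 2042-01-07.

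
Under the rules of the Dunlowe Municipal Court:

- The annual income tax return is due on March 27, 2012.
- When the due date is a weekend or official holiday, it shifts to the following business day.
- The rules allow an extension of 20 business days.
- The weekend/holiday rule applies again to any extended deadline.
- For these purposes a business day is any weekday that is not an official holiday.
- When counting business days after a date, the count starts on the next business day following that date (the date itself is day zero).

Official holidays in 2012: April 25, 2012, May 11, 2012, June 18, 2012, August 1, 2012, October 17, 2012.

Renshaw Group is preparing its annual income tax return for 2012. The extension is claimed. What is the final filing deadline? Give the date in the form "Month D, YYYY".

The stated deadline is March 27, 2012.
March 27, 2012 falls on a Tuesday, which is a business day, so no adjustment is needed.
Counting 20 further business days from March 27, 2012 reaches April 24, 2012.
April 24, 2012 (Tuesday) is already a business day.
Deadline: April 24, 2012.

April 24, 2012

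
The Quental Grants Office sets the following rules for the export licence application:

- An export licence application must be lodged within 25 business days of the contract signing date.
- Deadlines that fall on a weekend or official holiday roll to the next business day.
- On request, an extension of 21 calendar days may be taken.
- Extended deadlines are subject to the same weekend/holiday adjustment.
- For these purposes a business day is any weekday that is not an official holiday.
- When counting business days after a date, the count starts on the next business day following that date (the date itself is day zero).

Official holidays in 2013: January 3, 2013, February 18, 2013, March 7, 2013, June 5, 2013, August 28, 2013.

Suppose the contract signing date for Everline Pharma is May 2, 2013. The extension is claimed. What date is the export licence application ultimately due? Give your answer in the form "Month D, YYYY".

June 28, 2013

Starting the day after May 2, 2013 and counting 25 business days lands on June 7, 2013.
June 7, 2013 falls on a Friday, which is a business day, so no adjustment is needed.
Applying the 21-calendar-day extension: June 7, 2013 + 21 days = June 28, 2013.
June 28, 2013 (Friday) is already a business day.
The final due date is June 28, 2013.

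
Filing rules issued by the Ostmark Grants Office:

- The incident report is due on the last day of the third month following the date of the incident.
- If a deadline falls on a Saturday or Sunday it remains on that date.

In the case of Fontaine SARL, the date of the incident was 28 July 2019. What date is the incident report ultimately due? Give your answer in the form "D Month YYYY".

The third month after 28 July 2019 is October 2019, whose last day is 31 October 2019.
No adjustment is made for weekends or holidays, so 31 October 2019 stands.
So the filing is due 31 October 2019.

31 October 2019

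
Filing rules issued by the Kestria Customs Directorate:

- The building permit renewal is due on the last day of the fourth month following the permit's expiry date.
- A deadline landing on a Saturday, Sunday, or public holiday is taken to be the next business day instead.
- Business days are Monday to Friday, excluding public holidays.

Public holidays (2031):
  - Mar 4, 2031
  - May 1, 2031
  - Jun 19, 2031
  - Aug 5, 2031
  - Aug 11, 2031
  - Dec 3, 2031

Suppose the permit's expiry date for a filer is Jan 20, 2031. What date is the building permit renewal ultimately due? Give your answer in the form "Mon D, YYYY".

Jun 2, 2031

4 months after Jan 20, 2031 is May 2031; that month ends on May 31, 2031.
Because May 31, 2031 is a Saturday, the deadline becomes Jun 2, 2031 (Monday).
Deadline: Jun 2, 2031.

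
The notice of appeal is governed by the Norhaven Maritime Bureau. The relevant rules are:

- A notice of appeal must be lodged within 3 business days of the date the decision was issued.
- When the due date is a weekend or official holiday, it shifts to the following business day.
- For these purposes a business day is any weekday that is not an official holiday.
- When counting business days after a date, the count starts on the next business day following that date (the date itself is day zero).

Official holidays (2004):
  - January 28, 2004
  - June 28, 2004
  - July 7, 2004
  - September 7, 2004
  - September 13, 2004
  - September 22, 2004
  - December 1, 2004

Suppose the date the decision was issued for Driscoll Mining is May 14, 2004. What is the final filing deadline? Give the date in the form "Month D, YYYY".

Starting the day after May 14, 2004 and counting 3 business days lands on May 19, 2004.
May 19, 2004 (Wednesday) is already a business day.
Deadline: May 19, 2004.

May 19, 2004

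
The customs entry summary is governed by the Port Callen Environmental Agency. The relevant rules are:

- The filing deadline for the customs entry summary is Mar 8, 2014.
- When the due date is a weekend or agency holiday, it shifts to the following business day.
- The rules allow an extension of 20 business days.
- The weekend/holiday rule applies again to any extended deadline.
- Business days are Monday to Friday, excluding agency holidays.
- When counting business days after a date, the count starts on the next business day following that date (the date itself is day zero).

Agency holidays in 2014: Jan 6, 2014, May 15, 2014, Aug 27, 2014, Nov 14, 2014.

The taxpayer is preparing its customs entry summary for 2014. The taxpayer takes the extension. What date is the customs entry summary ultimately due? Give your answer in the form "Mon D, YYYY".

Apr 7, 2014

The statutory due date is Mar 8, 2014.
Mar 8, 2014 is a Saturday; the next business day is Mar 10, 2014 (Monday).
Applying the 20-business-day extension: 20 business days after Mar 10, 2014 is Apr 7, 2014.
Apr 7, 2014 is a Monday and not a listed holiday, so it stands.
The final due date is Apr 7, 2014.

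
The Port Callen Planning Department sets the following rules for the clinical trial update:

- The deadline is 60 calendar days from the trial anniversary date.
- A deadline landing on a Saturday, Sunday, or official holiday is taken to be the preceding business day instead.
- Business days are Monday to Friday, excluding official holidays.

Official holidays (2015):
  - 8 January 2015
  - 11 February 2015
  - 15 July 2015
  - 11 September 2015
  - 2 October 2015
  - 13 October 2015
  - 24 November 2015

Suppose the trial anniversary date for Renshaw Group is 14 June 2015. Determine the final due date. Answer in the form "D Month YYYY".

13 August 2015

Adding 60 calendar days to 14 June 2015 gives 13 August 2015.
13 August 2015 falls on a Thursday, which is a business day, so no adjustment is needed.
So the filing is due 13 August 2015.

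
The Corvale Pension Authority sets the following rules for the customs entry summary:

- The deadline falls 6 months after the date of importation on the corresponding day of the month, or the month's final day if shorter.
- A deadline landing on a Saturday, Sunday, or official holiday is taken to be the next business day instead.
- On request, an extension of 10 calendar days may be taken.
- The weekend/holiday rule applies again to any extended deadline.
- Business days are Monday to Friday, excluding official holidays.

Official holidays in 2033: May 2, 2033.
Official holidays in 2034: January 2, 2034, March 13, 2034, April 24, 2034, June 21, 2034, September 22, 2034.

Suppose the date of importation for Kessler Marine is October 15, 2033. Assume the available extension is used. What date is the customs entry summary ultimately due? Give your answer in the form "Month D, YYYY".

April 27, 2034

6 months from October 15, 2033 is April 15, 2034.
April 15, 2034 is a Saturday, so it moves to the next business day, April 17, 2034 (Monday).
With the 10-day extension, April 17, 2034 becomes April 27, 2034.
April 27, 2034 falls on a Thursday, which is a business day, so no adjustment is needed.
The final due date is April 27, 2034.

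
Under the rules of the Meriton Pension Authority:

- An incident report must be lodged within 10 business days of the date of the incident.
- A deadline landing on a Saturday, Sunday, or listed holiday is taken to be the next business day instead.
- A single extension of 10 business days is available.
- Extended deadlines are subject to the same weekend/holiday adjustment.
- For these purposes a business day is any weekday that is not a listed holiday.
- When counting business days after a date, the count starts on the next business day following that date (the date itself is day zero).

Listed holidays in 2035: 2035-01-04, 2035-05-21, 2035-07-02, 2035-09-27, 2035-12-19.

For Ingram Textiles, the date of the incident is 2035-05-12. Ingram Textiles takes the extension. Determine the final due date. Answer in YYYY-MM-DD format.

Starting the day after 2035-05-12 and counting 10 business days lands on 2035-05-28.
2035-05-28 falls on a Monday, which is a business day, so no adjustment is needed.
Counting 10 further business days from 2035-05-28 reaches 2035-06-11.
Since 2035-06-11 is a Monday and not a holiday, the date is unchanged.
Deadline: 2035-06-11.

2035-06-11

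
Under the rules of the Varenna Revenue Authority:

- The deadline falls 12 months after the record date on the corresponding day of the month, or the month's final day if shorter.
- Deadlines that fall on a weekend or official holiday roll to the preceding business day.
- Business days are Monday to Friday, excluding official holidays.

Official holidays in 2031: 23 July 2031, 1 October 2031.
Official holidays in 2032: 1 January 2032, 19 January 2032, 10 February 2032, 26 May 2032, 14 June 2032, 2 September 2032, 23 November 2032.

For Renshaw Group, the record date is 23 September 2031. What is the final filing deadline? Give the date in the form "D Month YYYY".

Moving 12 months forward from 23 September 2031 on the corresponding day gives 23 September 2032.
23 September 2032 is a Thursday and not a listed holiday, so it stands.
So the filing is due 23 September 2032.

23 September 2032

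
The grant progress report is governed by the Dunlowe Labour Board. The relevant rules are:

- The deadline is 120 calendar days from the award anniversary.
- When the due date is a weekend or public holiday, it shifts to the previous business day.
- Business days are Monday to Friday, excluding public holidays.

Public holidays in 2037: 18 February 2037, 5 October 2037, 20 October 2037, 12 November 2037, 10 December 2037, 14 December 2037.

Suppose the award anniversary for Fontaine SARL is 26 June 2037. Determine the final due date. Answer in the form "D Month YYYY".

Trigger date 26 June 2037 + 120 calendar days = 24 October 2037.
24 October 2037 is a Saturday; the preceding business day is 23 October 2037 (Friday).
The final due date is 23 October 2037.

23 October 2037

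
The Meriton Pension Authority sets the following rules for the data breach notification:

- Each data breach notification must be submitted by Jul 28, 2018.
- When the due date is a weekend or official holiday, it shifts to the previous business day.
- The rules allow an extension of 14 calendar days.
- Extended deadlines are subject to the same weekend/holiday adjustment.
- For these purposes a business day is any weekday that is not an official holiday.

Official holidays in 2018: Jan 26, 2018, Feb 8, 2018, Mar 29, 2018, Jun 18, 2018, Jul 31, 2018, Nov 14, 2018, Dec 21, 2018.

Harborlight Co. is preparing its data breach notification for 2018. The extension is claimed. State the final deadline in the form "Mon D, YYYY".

The statutory due date is Jul 28, 2018.
Jul 28, 2018 is a Saturday, so it moves to the preceding business day, Jul 27, 2018 (Friday).
With the 14-day extension, Jul 27, 2018 becomes Aug 10, 2018.
Aug 10, 2018 falls on a Friday, which is a business day, so no adjustment is needed.
Deadline: Aug 10, 2018.

Aug 10, 2018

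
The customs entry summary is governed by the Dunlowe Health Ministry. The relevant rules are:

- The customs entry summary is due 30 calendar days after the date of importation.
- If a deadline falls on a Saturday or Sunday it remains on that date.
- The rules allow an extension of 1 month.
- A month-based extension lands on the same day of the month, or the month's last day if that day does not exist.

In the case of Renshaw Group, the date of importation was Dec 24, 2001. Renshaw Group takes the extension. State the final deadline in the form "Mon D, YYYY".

Feb 23, 2002

Adding 30 calendar days to Dec 24, 2001 gives Jan 23, 2002.
Jan 23, 2002 is a Wednesday; no weekend or holiday adjustment applies.
Add 1 month to Jan 23, 2002: Feb 23, 2002.
Feb 23, 2002 falls on a Saturday. The rules make no weekend/holiday allowance, so it remains Feb 23, 2002.
Final deadline: Feb 23, 2002.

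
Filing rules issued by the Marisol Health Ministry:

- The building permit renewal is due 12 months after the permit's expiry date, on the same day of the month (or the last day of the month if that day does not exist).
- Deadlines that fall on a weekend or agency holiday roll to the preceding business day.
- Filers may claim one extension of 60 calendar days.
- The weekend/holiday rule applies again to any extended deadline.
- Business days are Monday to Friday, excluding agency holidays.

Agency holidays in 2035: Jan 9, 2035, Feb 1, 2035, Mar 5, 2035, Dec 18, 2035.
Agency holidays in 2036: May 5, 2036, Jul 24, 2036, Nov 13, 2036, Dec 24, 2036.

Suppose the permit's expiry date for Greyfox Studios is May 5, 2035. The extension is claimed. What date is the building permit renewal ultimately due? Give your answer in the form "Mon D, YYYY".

Jul 1, 2036

12 months after May 5, 2035, on the same day of the month, is May 5, 2036.
Because May 5, 2036 is a listed holiday, the deadline becomes May 2, 2036 (Friday).
The 60-calendar-day extension moves the deadline from May 2, 2036 to Jul 1, 2036.
Jul 1, 2036 falls on a Tuesday, which is a business day, so no adjustment is needed.
Deadline: Jul 1, 2036.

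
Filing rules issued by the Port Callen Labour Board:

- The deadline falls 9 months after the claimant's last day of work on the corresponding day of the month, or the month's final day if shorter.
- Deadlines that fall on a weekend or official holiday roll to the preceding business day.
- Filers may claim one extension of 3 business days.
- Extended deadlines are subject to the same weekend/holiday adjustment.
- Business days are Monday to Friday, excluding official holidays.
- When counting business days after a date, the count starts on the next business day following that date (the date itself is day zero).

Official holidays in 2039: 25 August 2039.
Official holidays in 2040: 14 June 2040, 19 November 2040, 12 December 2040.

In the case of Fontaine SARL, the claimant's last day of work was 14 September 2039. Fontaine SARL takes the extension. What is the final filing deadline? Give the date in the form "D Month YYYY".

9 months from 14 September 2039 is 14 June 2040.
14 June 2040 is a listed holiday; the preceding business day is 13 June 2040 (Wednesday).
Applying the 3-business-day extension: 3 business days after 13 June 2040 is 19 June 2040.
19 June 2040 is a Tuesday and not a listed holiday, so it stands.
Final deadline: 19 June 2040.

19 June 2040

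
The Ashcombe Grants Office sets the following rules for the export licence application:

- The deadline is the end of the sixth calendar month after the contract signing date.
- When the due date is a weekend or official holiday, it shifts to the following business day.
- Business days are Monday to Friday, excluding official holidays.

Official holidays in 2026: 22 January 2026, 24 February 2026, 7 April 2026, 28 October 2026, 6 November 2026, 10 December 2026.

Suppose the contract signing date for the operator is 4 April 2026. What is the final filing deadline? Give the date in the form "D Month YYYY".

6 months after 4 April 2026 falls in October 2026; the last day of that month is 31 October 2026.
31 October 2026 is a Saturday, so it moves to the next business day, 2 November 2026 (Monday).
So the filing is due 2 November 2026.

2 November 2026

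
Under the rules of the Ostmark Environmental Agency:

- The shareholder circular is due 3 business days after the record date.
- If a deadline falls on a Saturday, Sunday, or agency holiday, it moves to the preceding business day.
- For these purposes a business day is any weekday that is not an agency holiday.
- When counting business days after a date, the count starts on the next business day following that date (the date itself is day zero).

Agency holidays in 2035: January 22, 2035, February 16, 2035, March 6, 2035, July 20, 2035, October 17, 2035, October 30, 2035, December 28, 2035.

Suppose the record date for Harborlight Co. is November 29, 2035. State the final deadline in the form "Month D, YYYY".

Starting the day after November 29, 2035 and counting 3 business days lands on December 4, 2035.
December 4, 2035 falls on a Tuesday, which is a business day, so no adjustment is needed.
The final due date is December 4, 2035.

December 4, 2035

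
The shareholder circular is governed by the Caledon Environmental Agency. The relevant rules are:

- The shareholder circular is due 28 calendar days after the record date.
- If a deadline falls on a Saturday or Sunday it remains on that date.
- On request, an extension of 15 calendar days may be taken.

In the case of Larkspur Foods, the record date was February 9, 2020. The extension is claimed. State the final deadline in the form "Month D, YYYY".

Adding 28 calendar days to February 9, 2020 gives March 8, 2020.
March 8, 2020 is a Sunday; no weekend or holiday adjustment applies.
Add the 15 calendar-day extension to March 8, 2020: March 23, 2020.
March 23, 2020 falls on a Monday. The rules make no weekend/holiday allowance, so it remains March 23, 2020.
Deadline: March 23, 2020.

March 23, 2020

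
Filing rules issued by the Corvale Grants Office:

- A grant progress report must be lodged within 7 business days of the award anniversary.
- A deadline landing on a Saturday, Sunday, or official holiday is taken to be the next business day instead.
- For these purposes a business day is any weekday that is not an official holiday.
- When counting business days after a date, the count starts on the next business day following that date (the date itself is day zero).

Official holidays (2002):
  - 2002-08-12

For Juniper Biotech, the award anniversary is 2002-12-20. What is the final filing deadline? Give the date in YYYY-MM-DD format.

2002-12-31

7 business days after 2002-12-20, excluding weekends and holidays, is 2002-12-31.
2002-12-31 is a Tuesday and not a listed holiday, so it stands.
So the filing is due 2002-12-31.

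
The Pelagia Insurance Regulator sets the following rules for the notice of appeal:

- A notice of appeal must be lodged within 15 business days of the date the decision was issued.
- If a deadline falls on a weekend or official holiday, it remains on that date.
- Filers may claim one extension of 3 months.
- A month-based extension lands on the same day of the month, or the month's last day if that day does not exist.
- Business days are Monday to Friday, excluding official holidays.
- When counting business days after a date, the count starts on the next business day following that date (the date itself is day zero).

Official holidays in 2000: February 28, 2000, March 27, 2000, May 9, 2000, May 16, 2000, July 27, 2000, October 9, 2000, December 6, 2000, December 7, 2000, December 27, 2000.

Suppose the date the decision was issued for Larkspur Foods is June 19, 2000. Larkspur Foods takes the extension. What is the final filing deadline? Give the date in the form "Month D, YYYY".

Counting 15 business days after June 19, 2000 (skipping weekends and listed holidays) reaches July 10, 2000.
July 10, 2000 falls on a Monday. The rules make no weekend/holiday allowance, so it remains July 10, 2000.
Add 3 months to July 10, 2000: October 10, 2000.
October 10, 2000 is a Tuesday; no weekend or holiday adjustment applies.
Deadline: October 10, 2000.

October 10, 2000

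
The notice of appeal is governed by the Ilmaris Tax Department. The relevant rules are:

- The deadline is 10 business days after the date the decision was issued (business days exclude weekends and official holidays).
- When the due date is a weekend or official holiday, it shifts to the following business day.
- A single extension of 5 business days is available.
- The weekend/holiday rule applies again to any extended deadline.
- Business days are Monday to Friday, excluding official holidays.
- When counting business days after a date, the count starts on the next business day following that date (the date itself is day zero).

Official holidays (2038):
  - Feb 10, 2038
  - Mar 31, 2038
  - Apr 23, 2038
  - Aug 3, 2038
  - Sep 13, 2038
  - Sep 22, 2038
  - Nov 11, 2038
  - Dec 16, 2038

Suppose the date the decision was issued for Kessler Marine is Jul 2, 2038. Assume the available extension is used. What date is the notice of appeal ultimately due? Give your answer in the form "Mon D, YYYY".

Starting the day after Jul 2, 2038 and counting 10 business days lands on Jul 16, 2038.
Jul 16, 2038 is a Friday and not a listed holiday, so it stands.
The 5-business-day extension runs from Jul 16, 2038 to Jul 23, 2038.
Since Jul 23, 2038 is a Friday and not a holiday, the date is unchanged.
So the filing is due Jul 23, 2038.

Jul 23, 2038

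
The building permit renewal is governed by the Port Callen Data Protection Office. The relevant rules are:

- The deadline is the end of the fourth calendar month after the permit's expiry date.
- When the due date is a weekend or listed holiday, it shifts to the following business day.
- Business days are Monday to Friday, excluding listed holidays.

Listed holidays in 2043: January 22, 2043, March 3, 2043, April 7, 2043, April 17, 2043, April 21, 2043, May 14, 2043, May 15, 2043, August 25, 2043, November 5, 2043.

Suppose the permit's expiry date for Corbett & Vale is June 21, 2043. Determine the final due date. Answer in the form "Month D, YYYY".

November 2, 2043

4 months after June 21, 2043 is October 2043; that month ends on October 31, 2043.
October 31, 2043 is a Saturday; the next business day is November 2, 2043 (Monday).
Deadline: November 2, 2043.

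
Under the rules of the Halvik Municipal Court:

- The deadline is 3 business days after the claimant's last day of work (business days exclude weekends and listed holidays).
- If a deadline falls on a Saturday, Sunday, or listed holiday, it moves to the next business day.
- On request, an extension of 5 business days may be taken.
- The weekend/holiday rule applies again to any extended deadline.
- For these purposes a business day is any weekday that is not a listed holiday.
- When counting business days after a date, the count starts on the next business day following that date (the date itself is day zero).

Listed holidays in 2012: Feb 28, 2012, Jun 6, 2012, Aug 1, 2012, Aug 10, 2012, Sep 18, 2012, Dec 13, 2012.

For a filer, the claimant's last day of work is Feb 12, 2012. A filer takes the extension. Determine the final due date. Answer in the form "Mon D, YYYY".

Counting 3 business days after Feb 12, 2012 (skipping weekends and listed holidays) reaches Feb 15, 2012.
Feb 15, 2012 (Wednesday) is already a business day.
Counting 5 further business days from Feb 15, 2012 reaches Feb 22, 2012.
Feb 22, 2012 falls on a Wednesday, which is a business day, so no adjustment is needed.
Deadline: Feb 22, 2012.

Feb 22, 2012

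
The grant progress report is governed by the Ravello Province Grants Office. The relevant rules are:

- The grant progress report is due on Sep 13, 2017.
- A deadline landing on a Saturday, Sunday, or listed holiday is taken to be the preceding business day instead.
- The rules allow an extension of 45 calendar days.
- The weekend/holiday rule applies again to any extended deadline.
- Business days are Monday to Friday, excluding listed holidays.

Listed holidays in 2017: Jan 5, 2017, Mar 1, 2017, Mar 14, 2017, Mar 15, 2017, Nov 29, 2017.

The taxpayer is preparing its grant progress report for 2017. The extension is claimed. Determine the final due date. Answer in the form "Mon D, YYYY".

The statutory due date is Sep 13, 2017.
Since Sep 13, 2017 is a Wednesday and not a holiday, the date is unchanged.
Applying the 45-calendar-day extension: Sep 13, 2017 + 45 days = Oct 28, 2017.
Oct 28, 2017 is a Saturday; the preceding business day is Oct 27, 2017 (Friday).
Deadline: Oct 27, 2017.

Oct 27, 2017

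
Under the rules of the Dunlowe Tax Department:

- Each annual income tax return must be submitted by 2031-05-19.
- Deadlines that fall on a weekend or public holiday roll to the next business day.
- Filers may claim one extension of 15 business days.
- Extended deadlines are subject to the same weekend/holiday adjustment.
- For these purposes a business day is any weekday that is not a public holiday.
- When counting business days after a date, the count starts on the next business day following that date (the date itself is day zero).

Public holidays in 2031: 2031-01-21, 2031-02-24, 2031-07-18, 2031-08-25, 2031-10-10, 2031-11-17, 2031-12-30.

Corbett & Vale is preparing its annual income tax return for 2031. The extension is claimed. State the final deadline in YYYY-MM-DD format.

Start from the fixed due date, 2031-05-19.
2031-05-19 falls on a Monday, which is a business day, so no adjustment is needed.
The 15-business-day extension runs from 2031-05-19 to 2031-06-09.
2031-06-09 falls on a Monday, which is a business day, so no adjustment is needed.
So the filing is due 2031-06-09.

2031-06-09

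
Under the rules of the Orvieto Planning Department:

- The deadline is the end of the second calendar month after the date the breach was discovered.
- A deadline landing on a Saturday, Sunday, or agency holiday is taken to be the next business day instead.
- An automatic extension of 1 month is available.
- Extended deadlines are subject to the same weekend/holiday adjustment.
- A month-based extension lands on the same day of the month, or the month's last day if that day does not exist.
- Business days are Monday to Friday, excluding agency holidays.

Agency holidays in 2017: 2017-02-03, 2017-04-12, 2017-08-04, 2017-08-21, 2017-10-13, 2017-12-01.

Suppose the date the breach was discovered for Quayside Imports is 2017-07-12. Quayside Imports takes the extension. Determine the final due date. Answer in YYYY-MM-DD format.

2017-11-02

The second month after 2017-07-12 is September 2017, whose last day is 2017-09-30.
2017-09-30 is a Saturday; the next business day is 2017-10-02 (Monday).
The 1 month extension carries 2017-10-02 to 2017-11-02.
2017-11-02 falls on a Thursday, which is a business day, so no adjustment is needed.
The final due date is 2017-11-02.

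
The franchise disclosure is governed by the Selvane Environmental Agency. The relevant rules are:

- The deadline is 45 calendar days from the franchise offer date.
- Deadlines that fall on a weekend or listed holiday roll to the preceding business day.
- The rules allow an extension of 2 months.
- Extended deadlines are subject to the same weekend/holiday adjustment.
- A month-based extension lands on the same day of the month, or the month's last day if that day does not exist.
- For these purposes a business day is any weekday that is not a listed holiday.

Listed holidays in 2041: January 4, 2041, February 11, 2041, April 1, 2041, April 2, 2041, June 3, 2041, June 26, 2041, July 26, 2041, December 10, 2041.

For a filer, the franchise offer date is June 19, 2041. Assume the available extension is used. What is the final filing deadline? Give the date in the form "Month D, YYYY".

October 2, 2041

From June 19, 2041, 45 calendar days later is August 3, 2041.
August 3, 2041 is a Saturday, so it moves to the preceding business day, August 2, 2041 (Friday).
The 2 months extension carries August 2, 2041 to October 2, 2041.
October 2, 2041 is a Wednesday and not a listed holiday, so it stands.
So the filing is due October 2, 2041.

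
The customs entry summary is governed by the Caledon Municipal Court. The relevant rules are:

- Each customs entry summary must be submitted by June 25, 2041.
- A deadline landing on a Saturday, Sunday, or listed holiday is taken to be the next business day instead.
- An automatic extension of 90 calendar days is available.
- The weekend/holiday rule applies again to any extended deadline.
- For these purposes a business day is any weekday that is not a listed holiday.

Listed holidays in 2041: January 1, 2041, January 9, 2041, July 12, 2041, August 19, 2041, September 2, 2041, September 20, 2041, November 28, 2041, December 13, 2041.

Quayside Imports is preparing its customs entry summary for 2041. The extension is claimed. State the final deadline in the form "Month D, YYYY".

Start from the fixed due date, June 25, 2041.
June 25, 2041 is a Tuesday and not a listed holiday, so it stands.
The 90-calendar-day extension moves the deadline from June 25, 2041 to September 23, 2041.
Since September 23, 2041 is a Monday and not a holiday, the date is unchanged.
Final deadline: September 23, 2041.

September 23, 2041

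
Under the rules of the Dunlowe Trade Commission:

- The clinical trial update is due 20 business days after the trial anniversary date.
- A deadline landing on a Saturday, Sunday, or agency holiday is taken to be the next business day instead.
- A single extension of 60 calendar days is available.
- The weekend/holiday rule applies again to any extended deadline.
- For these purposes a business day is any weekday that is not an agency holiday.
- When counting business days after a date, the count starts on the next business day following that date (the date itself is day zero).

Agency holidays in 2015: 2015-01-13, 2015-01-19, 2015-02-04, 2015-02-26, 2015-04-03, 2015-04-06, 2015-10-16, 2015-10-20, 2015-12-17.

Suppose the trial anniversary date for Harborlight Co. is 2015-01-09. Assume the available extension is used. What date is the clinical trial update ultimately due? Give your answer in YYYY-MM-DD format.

2015-04-13

Counting 20 business days after 2015-01-09 (skipping weekends and listed holidays) reaches 2015-02-11.
2015-02-11 falls on a Wednesday, which is a business day, so no adjustment is needed.
With the 60-day extension, 2015-02-11 becomes 2015-04-12.
2015-04-12 is a Sunday; the next business day is 2015-04-13 (Monday).
Final deadline: 2015-04-13.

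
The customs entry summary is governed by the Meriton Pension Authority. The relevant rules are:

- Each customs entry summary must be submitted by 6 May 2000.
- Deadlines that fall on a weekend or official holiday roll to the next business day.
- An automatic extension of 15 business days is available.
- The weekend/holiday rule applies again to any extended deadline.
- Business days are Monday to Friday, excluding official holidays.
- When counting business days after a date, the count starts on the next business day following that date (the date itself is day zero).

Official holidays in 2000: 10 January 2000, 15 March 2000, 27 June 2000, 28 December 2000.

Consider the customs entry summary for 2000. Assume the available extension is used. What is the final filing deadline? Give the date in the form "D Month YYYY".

The stated deadline is 6 May 2000.
6 May 2000 is a Saturday, so it moves to the next business day, 8 May 2000 (Monday).
Applying the 15-business-day extension: 15 business days after 8 May 2000 is 29 May 2000.
29 May 2000 falls on a Monday, which is a business day, so no adjustment is needed.
Deadline: 29 May 2000.

29 May 2000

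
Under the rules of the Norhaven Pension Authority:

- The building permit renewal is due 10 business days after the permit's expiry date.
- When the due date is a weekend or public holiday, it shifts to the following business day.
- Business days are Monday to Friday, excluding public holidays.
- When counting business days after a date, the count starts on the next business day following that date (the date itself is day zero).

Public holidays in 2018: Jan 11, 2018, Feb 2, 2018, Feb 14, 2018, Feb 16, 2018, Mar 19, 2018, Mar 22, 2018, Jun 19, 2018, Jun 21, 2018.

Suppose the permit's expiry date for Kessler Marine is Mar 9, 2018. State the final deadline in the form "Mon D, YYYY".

Mar 27, 2018

10 business days after Mar 9, 2018, excluding weekends and holidays, is Mar 27, 2018.
Mar 27, 2018 falls on a Tuesday, which is a business day, so no adjustment is needed.
Final deadline: Mar 27, 2018.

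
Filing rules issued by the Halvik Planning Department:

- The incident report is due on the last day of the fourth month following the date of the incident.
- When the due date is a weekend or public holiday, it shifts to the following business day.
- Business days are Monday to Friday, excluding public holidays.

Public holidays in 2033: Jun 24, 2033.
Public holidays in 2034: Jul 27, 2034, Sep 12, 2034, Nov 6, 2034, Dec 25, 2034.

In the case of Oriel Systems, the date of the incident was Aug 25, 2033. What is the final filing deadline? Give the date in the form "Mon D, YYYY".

The fourth month after Aug 25, 2033 is December 2033, whose last day is Dec 31, 2033.
Dec 31, 2033 is a Saturday; the next business day is Jan 2, 2034 (Monday).
Final deadline: Jan 2, 2034.

Jan 2, 2034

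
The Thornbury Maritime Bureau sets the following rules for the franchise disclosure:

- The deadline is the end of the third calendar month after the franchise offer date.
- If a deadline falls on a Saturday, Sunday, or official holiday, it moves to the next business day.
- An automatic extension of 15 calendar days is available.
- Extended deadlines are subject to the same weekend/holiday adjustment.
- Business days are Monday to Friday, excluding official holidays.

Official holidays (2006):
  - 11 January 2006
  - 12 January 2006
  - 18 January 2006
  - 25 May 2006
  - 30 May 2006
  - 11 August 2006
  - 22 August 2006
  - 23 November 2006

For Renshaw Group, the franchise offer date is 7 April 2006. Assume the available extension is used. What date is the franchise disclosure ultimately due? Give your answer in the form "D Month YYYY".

3 months after 7 April 2006 is July 2006; that month ends on 31 July 2006.
31 July 2006 (Monday) is already a business day.
The 15-calendar-day extension moves the deadline from 31 July 2006 to 15 August 2006.
15 August 2006 (Tuesday) is already a business day.
Final deadline: 15 August 2006.

15 August 2006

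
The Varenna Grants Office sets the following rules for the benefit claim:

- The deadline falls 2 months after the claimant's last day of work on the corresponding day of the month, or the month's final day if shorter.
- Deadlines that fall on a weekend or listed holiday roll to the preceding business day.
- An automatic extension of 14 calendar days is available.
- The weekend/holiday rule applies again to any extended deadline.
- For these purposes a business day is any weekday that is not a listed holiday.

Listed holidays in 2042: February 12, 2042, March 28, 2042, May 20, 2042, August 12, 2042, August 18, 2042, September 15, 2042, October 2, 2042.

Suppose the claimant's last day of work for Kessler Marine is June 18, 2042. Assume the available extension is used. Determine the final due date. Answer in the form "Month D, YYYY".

August 29, 2042

2 months from June 18, 2042 is August 18, 2042.
August 18, 2042 falls on a listed holiday. Rolling to the preceding business day gives August 15, 2042, a Friday.
Applying the 14-calendar-day extension: August 15, 2042 + 14 days = August 29, 2042.
Since August 29, 2042 is a Friday and not a holiday, the date is unchanged.
The final due date is August 29, 2042.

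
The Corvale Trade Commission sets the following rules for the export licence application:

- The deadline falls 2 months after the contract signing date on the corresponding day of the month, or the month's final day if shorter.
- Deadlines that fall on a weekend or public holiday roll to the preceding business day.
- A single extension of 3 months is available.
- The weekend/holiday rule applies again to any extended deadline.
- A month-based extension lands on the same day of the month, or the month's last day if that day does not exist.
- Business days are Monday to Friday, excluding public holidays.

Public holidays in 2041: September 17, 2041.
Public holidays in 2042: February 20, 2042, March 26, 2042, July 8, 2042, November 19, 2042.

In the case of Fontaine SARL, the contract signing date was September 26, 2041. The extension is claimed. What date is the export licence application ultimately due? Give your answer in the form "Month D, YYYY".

February 26, 2042

Moving 2 months forward from September 26, 2041 on the corresponding day gives November 26, 2041.
November 26, 2041 (Tuesday) is already a business day.
Applying the 3 months extension: 3 months after November 26, 2041 is February 26, 2042.
February 26, 2042 falls on a Wednesday, which is a business day, so no adjustment is needed.
The final due date is February 26, 2042.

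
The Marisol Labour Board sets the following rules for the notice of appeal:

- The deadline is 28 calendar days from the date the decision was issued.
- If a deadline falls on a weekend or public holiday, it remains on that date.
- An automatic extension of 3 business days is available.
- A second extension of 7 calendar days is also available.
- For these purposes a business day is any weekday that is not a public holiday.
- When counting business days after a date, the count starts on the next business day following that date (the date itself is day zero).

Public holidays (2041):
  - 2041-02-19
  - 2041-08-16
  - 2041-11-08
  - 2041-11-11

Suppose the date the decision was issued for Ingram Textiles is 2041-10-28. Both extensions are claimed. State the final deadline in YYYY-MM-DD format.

28 calendar days after 2041-10-28 is 2041-11-25.
2041-11-25 falls on a Monday. The rules make no weekend/holiday allowance, so it remains 2041-11-25.
Counting 3 further business days from 2041-11-25 reaches 2041-11-28.
2041-11-28 is a Thursday; no weekend or holiday adjustment applies.
With the 7-day extension, 2041-11-28 becomes 2041-12-05.
2041-12-05 falls on a Thursday. The rules make no weekend/holiday allowance, so it remains 2041-12-05.
Final deadline: 2041-12-05.

2041-12-05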